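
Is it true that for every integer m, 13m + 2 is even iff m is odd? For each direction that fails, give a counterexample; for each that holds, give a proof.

Neither direction holds.

(⇒) This fails: m = 4 gives 13m + 2 = 54, which is even, but 4 is even, not odd.

(⇐) This also fails: m = 3 is odd, but 13m + 2 = 41 is odd, not even.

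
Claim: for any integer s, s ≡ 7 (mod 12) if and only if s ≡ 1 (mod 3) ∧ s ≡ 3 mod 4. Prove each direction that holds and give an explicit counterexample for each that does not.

[⇒] Suppose s ≡ 7 (mod 12); write s = 12j + 7. Since 3 ∣ 12, reducing mod 3 gives s ≡ 7 ≡ 1 (mod 3); since 4 ∣ 12, reducing mod 4 gives s ≡ 7 ≡ 3 (mod 4).

[⇐] Conversely, if s ≡ 1 (mod 3) and s ≡ 3 (mod 4), then by the Chinese remainder theorem s ≡ 7 (mod 12). This is exactly s ≡ 7 (mod 12).

Both implications hold.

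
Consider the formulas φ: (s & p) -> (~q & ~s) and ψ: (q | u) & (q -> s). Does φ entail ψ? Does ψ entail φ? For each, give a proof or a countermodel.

Neither direction holds.

Forward direction. This fails. Under s = F, q = F, u = F, p = F, the left side is true but the right side is false.

Converse. This fails. Under s = T, q = T, u = F, p = T, the left side is false but the right side is true.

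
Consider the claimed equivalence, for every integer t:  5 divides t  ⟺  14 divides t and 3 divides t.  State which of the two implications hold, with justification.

Both directions fail.

Forward direction. This fails: take t = 5. Certainly 5 ∣ 5, but 14 ∤ 5.

Converse. This fails: take t = 42. Both 14 ∣ 42 and 3 ∣ 42, yet 42 is not a multiple of 5 (since 42 = 8·5 + 2), so 5 ∤ 42.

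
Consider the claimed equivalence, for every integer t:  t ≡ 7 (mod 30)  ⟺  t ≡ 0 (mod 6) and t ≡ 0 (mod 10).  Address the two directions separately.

Neither implication holds.

(→) This fails: t = 7 gives 7 ≡ 7 (mod 30) but 7 ≡ 1 (mod 6), so the conjunction on the right does not hold.

(←) This fails: t = 0 satisfies both congruences on the right (0 ≡ 0 mod 6 and 0 ≡ 0 mod 10) yet 0 ≡ 0 (mod 30), not 7.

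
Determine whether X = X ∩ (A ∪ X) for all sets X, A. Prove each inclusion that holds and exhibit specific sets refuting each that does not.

Both inclusions hold; the sets are equal.

Reverse inclusion. Let x ∈ X ∩ (A ∪ X). Then either x ∈ X and x ∉ A; or x ∈ X ∩ A. In each case x ∈ X, so X ∩ (A ∪ X) ⊆ X.

Forward inclusion. Let x ∈ X. Then either x ∈ X and x ∉ A; or x ∈ X ∩ A. In each case x ∈ X ∩ (A ∪ X), so X ⊆ X ∩ (A ∪ X).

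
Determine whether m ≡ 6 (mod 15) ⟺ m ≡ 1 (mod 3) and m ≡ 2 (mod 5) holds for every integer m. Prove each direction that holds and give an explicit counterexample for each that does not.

Neither implication holds.

(→) This fails: m = 6 gives 6 ≡ 6 (mod 15) but 6 ≡ 0 (mod 3), so the conjunction on the right does not hold.

(←) This fails: m = 7 satisfies both congruences on the right (7 ≡ 1 mod 3 and 7 ≡ 2 mod 5) yet 7 ≡ 7 (mod 15), not 6.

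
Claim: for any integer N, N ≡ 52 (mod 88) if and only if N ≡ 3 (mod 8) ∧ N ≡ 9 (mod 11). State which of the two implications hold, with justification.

Neither direction holds.

(→) This fails: N = 52 gives 52 ≡ 52 (mod 88) but 52 ≡ 4 (mod 8), so the conjunction on the right does not hold.

(←) This fails: N = 75 satisfies both congruences on the right (75 ≡ 3 mod 8 and 75 ≡ 9 mod 11) yet 75 ≡ 75 (mod 88), not 52.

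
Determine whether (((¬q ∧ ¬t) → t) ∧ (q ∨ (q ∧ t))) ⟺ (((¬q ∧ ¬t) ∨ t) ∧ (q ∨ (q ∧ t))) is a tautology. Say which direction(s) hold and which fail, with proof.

(→) This fails. Under q = T, t = F, the left side is true but the right side is false.

(←) Assume the antecedent. If q is true, the consequent reduces to true regardless of the other variables. If q is false, the antecedent cannot hold. Either way the consequent holds.

Only the converse holds.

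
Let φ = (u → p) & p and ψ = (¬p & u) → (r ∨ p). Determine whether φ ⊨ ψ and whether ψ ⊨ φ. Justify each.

(→) Assume the antecedent. If u is true, the antecedent forces (u = T, p = T, r = F) or (u = T, p = T, r = T), and (¬p & u) → (r ∨ p) holds there. If u is false, (¬p & u) → (r ∨ p) reduces to true regardless of the other variables. Either way (¬p & u) → (r ∨ p) holds.

(←) This fails. Under u = F, p = F, r = F, the left side is false but the right side is true.

Only the forward direction holds.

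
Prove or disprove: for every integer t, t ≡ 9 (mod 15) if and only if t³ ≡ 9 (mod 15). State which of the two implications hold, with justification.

(→) Suppose t ≡ 9 (mod 15). Write t = 15j + 9. Then (15j + 9)³ = 3375j³ + 6075j² + 3645j + 729 = 15(225j³ + 405j² + 243j + 48) + 9, so t³ ≡ 9 (mod 15).

(←) Conversely, suppose t³ ≡ 9 (mod 15). The only residue r in {0, …, 14} with r³ ≡ 9 (mod 15) is r = 9, so t ≡ 9 (mod 15).

Equivalent; both directions hold.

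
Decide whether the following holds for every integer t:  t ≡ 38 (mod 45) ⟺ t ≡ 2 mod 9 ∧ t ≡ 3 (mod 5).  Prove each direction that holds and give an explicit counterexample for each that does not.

Both implications hold.

(⇒) Suppose t ≡ 38 (mod 45); write t = 45j + 38. Since 9 ∣ 45, reducing mod 9 gives t ≡ 38 ≡ 2 (mod 9); since 5 ∣ 45, reducing mod 5 gives t ≡ 38 ≡ 3 (mod 5).

(⇐) Conversely, if t ≡ 2 (mod 9) and t ≡ 3 (mod 5), then by the Chinese remainder theorem t ≡ 38 (mod 45). This is exactly t ≡ 38 (mod 45).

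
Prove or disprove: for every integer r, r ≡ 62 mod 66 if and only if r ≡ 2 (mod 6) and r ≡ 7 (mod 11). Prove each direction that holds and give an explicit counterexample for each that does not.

[⇐] If r ≡ 2 (mod 6) and r ≡ 7 (mod 11), then by the Chinese remainder theorem r ≡ 62 (mod 66). This is exactly r ≡ 62 (mod 66).

[⇒] Suppose r ≡ 62 (mod 66); write r = 66j + 62. Since 6 ∣ 66, reducing mod 6 gives r ≡ 62 ≡ 2 (mod 6); since 11 ∣ 66, reducing mod 11 gives r ≡ 62 ≡ 7 (mod 11).

Both directions hold; the statement is true.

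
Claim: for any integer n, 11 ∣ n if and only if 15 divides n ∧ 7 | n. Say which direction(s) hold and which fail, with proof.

Both directions fail.

Forward direction. This fails: take n = 11. Certainly 11 ∣ 11, but 15 ∤ 11.

Converse. This fails: take n = 105. Both 15 ∣ 105 and 7 ∣ 105, yet 105 is not a multiple of 11 (since 105 = 9·11 + 6), so 11 ∤ 105.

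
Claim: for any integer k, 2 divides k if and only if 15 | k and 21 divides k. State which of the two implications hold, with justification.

Both directions fail.

[⇒] This fails: take k = 2. Certainly 2 ∣ 2, but 15 ∤ 2.

[⇐] This fails: take k = 105. Both 15 ∣ 105 and 21 ∣ 105, yet 105 is not a multiple of 2 (since 105 = 52·2 + 1), so 2 ∤ 105.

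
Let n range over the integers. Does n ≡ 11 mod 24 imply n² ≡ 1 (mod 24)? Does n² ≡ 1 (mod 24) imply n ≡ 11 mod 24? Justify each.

(←) This fails: take n = 1. Then 1² = 1 ≡ 1 (mod 24), yet 1 ≡ 1 (mod 24), not 11.

(→) Suppose n ≡ 11 mod 24. Write n = 24j + 11. Then (24j + 11)² = 576j² + 528j + 121 = 24(24j² + 22j + 5) + 1, so n² ≡ 1 (mod 24).

(⇒) holds; (⇐) fails.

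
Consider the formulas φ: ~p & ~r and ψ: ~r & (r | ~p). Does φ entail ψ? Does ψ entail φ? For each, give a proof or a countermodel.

(←) Assume the antecedent. If p is true, the antecedent cannot hold. If p is false, the antecedent forces (p = F, r = F), and ~p & ~r holds there. Either way ~p & ~r holds.

(→) Assume the antecedent. If p is true, the antecedent cannot hold. If p is false, the antecedent forces (p = F, r = F), and ~r & (r | ~p) holds there. Either way ~r & (r | ~p) holds.

Both implications hold.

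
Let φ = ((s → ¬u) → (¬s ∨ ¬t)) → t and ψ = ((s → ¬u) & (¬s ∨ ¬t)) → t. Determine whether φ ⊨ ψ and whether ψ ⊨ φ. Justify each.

(→) Assume the antecedent. If u is true, the antecedent forces (u = T, s = F, t = T) or (u = T, s = T, t = T), and ((s → ¬u) & (¬s ∨ ¬t)) → t holds there. If u is false, the antecedent forces (u = F, s = F, t = T) or (u = F, s = T, t = T), and ((s → ¬u) & (¬s ∨ ¬t)) → t holds there. Either way ((s → ¬u) & (¬s ∨ ¬t)) → t holds.

(←) This fails. Under u = T, s = T, t = F, the left side is false but the right side is true.

Only the forward implication holds.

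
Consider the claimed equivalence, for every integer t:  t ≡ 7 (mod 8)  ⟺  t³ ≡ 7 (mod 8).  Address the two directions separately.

Both directions hold; the statement is true.

(⇒) Suppose t ≡ 7 (mod 8). Write t = 8j + 7. Then (8j + 7)³ = 512j³ + 1344j² + 1176j + 343 = 8(64j³ + 168j² + 147j + 42) + 7, so t³ ≡ 7 (mod 8).

(⇐) For the converse, argue contrapositively. If t ≢ 7 (mod 8), then t is congruent to one of 0, 1, 2, 3, 4, 5, 6 modulo 8, and these give t³ ≡ 0, 1, 0, 3, 0, 5, 0 respectively — never 7.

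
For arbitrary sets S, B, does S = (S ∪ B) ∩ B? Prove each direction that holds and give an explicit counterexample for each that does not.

Neither inclusion holds.

(⊆) This inclusion fails. Take S = {1}, B = ∅; then 1 ∈ S but 1 ∉ (S ∪ B) ∩ B.

(⊇) This inclusion fails. Take S = ∅, B = {1}; then 1 ∈ (S ∪ B) ∩ B but 1 ∉ S.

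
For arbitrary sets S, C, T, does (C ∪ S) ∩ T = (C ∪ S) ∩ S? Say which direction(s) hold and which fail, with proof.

Both inclusions fail.

Forward inclusion. This inclusion fails. Take S = ∅, C = {1}, T = {1}; then 1 ∈ (C ∪ S) ∩ T but 1 ∉ (C ∪ S) ∩ S.

Reverse inclusion. This inclusion fails. Take S = {1}, C = ∅, T = ∅; then 1 ∈ (C ∪ S) ∩ S but 1 ∉ (C ∪ S) ∩ T.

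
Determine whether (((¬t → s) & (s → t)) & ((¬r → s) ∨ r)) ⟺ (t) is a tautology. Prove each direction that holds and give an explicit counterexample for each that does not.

Not equivalent: only (⇒) holds.

(⟸) This fails. Under r = F, s = F, t = T, the left side is false but the right side is true.

(⟹) Assume the antecedent. If r is true, the antecedent forces (r = T, s = F, t = T) or (r = T, s = T, t = T), and t holds there. If r is false, the antecedent forces (r = F, s = T, t = T), and t holds there. Either way t holds.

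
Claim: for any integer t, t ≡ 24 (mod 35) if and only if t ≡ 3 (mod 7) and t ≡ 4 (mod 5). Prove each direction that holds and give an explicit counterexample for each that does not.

Both implications hold.

[⇒] Suppose t ≡ 24 (mod 35); write t = 35j + 24. Since 7 ∣ 35, reducing mod 7 gives t ≡ 24 ≡ 3 (mod 7); since 5 ∣ 35, reducing mod 5 gives t ≡ 24 ≡ 4 (mod 5).

[⇐] Conversely, if t ≡ 3 (mod 7) and t ≡ 4 (mod 5), then by the Chinese remainder theorem t ≡ 24 (mod 35). This is exactly t ≡ 24 (mod 35).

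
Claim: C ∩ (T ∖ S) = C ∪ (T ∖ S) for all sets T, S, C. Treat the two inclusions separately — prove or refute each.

(⊇) This inclusion fails. Take T = {1}, S = ∅, C = ∅; then 1 ∈ C ∪ (T ∖ S) but 1 ∉ C ∩ (T ∖ S).

(⊆) Let x ∈ C ∩ (T ∖ S). Then x ∈ T ∩ C and x ∉ S, from which x ∈ C ∪ (T ∖ S).

The sets are not equal: only the forward inclusion holds.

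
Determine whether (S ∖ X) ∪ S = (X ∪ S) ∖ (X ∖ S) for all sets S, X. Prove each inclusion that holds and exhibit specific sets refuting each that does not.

(⊇) Let x ∈ (X ∪ S) ∖ (X ∖ S). Then either x ∈ S and x ∉ X; or x ∈ S ∩ X. In each case x ∈ (S ∖ X) ∪ S, so (X ∪ S) ∖ (X ∖ S) ⊆ (S ∖ X) ∪ S.

(⊆) Let x ∈ (S ∖ X) ∪ S. Then either x ∈ S and x ∉ X; or x ∈ S ∩ X. In each case x ∈ (X ∪ S) ∖ (X ∖ S), so (S ∖ X) ∪ S ⊆ (X ∪ S) ∖ (X ∖ S).

Both inclusions hold.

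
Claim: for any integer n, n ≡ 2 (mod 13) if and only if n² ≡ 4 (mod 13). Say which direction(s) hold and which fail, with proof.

(⟹) Suppose n ≡ 2 (mod 13). Write n = 13j + 2. Then (13j + 2)² = 169j² + 52j + 4 = 13(13j² + 4j) + 4, so n² ≡ 4 (mod 13).

(⟸) This fails: take n = 11. Then 11² = 121 ≡ 4 (mod 13), yet 11 ≡ 11 (mod 13), not 2.

Only the forward direction holds.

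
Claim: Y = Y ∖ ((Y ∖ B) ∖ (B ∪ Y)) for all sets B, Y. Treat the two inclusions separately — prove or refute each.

The two sets are equal.

Forward inclusion. Let x ∈ Y. Then either x ∈ Y and x ∉ B; or x ∈ B ∩ Y. In each case x ∈ Y ∖ ((Y ∖ B) ∖ (B ∪ Y)), so Y ⊆ Y ∖ ((Y ∖ B) ∖ (B ∪ Y)).

Reverse inclusion. Let x ∈ Y ∖ ((Y ∖ B) ∖ (B ∪ Y)). Then either x ∈ Y and x ∉ B; or x ∈ B ∩ Y. In each case x ∈ Y, so Y ∖ ((Y ∖ B) ∖ (B ∪ Y)) ⊆ Y.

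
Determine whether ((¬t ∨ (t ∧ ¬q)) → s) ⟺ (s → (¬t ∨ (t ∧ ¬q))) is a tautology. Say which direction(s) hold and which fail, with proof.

(→) This fails. Under q = T, s = T, t = T, the left side is true but the right side is false.

(←) This fails. Under q = F, s = F, t = F, the left side is false but the right side is true.

Neither implication holds.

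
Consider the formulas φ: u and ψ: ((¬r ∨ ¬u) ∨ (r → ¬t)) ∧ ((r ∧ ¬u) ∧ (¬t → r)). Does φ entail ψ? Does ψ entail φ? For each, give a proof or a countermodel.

Forward direction. This fails. Under r = F, t = F, u = T, the left side is true but the right side is false.

Converse. This fails. Under r = T, t = F, u = F, the left side is false but the right side is true.

Neither implication holds.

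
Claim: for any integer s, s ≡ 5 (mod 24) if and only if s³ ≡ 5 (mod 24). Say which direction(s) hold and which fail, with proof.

The biconditional holds.

(⇒) Suppose s ≡ 5 (mod 24). Write s = 24j + 5. Then (24j + 5)³ = 13824j³ + 8640j² + 1800j + 125 = 24(576j³ + 360j² + 75j + 5) + 5, so s³ ≡ 5 (mod 24).

(⇐) Conversely, suppose s³ ≡ 5 (mod 24). The only residue r in {0, …, 23} with r³ ≡ 5 (mod 24) is r = 5, so s ≡ 5 (mod 24).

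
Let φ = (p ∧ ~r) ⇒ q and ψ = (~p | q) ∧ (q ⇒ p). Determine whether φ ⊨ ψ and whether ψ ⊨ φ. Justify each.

Only the converse holds.

(⟹) This fails. Under p = T, r = T, q = F, the left side is true but the right side is false.

(⟸) Assume the antecedent. If p is true, the antecedent forces (p = T, r = F, q = T) or (p = T, r = T, q = T), and (p ∧ ~r) ⇒ q holds there. If p is false, (p ∧ ~r) ⇒ q reduces to true regardless of the other variables. Either way (p ∧ ~r) ⇒ q holds.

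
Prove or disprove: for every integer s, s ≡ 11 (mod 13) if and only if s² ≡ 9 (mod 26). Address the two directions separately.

(→) This fails: take s = 11. Then 11 ≡ 11 (mod 13), but 11² = 121 ≡ 17 (mod 26), not 9.

(←) This fails: take s = 3. Then 3² = 9 ≡ 9 (mod 26), yet 3 ≡ 3 (mod 13), not 11.

(⇒) fails and (⇐) fails.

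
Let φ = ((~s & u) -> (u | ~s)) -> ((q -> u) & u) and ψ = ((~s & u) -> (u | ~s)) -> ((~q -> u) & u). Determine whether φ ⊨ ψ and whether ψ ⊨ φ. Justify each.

Both directions hold; the statement is true.

(⇒) Assume the antecedent. If u is true, the consequent reduces to true regardless of the other variables. If u is false, the antecedent cannot hold. Either way the consequent holds.

(⇐) Assume the antecedent. If u is true, the consequent reduces to true regardless of the other variables. If u is false, the antecedent cannot hold. Either way the consequent holds.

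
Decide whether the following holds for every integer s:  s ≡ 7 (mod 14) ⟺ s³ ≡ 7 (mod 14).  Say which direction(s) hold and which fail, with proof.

The biconditional holds.

(⟹) Suppose s ≡ 7 (mod 14). Write s = 14j + 7. Then (14j + 7)³ = 2744j³ + 4116j² + 2058j + 343 = 14(196j³ + 294j² + 147j + 24) + 7, so s³ ≡ 7 (mod 14).

(⟸) Conversely, suppose s³ ≡ 7 (mod 14). The only residue r in {0, …, 13} with r³ ≡ 7 (mod 14) is r = 7, so s ≡ 7 (mod 14).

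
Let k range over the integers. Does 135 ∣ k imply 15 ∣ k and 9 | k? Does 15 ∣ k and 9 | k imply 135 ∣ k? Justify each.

The forward direction holds; the converse fails.

(⇒) If 135 ∣ k, write k = 135q. Since 135 = 9·15, k = 15·(9q), so 15 ∣ k; and since 135 = 15·9, k = 9·(15q), so 9 ∣ k.

(⇐) This fails: take k = 45. Both 15 ∣ 45 and 9 ∣ 45, yet 45 is not a multiple of 135 (since 45 = 0·135 + 45), so 135 ∤ 45.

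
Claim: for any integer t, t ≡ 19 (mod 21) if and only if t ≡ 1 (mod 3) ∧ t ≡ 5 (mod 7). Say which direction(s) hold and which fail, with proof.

Both directions hold; the statement is true.

Forward direction. Suppose t ≡ 19 (mod 21); write t = 21j + 19. Since 3 ∣ 21, reducing mod 3 gives t ≡ 19 ≡ 1 (mod 3); since 7 ∣ 21, reducing mod 7 gives t ≡ 19 ≡ 5 (mod 7).

Converse. If t ≡ 1 (mod 3) and t ≡ 5 (mod 7), then by the Chinese remainder theorem t ≡ 19 (mod 21). This is exactly t ≡ 19 (mod 21).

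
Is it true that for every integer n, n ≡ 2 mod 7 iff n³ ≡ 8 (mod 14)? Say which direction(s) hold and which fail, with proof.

Both directions fail.

(⟹) This fails: take n = 9. Then 9 ≡ 2 (mod 7), but 9³ = 729 ≡ 1 (mod 14), not 8.

(⟸) This fails: take n = 4. Then 4³ = 64 ≡ 8 (mod 14), yet 4 ≡ 4 (mod 7), not 2.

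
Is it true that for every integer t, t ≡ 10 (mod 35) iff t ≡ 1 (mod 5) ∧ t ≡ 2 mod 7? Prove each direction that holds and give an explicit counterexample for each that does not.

Neither direction holds.

Forward direction. This fails: t = 10 gives 10 ≡ 10 (mod 35) but 10 ≡ 0 (mod 5), so the conjunction on the right does not hold.

Converse. This fails: t = 16 satisfies both congruences on the right (16 ≡ 1 mod 5 and 16 ≡ 2 mod 7) yet 16 ≡ 16 (mod 35), not 10.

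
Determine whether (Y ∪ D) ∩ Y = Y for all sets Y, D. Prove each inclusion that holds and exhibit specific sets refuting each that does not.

Both inclusions hold.

Forward inclusion. Let x ∈ (Y ∪ D) ∩ Y. Then either x ∈ Y and x ∉ D; or x ∈ Y ∩ D. In each case x ∈ Y, so (Y ∪ D) ∩ Y ⊆ Y.

Reverse inclusion. Let x ∈ Y. Then either x ∈ Y and x ∉ D; or x ∈ Y ∩ D. In each case x ∈ (Y ∪ D) ∩ Y, so Y ⊆ (Y ∪ D) ∩ Y.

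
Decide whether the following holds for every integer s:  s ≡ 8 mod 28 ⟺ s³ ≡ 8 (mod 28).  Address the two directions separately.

(←) This fails: take s = 2. Then 2³ = 8 ≡ 8 (mod 28), yet 2 ≡ 2 (mod 28), not 8.

(→) Suppose s ≡ 8 mod 28. Write s = 28j + 8. Then (28j + 8)³ = 21952j³ + 18816j² + 5376j + 512 = 28(784j³ + 672j² + 192j + 18) + 8, so s³ ≡ 8 (mod 28).

Not equivalent: only (⇒) holds.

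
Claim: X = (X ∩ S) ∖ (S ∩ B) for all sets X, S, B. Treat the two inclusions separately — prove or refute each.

(⊆) fails; (⊇) holds.

(⊆) This inclusion fails. Take X = {1}, S = ∅, B = ∅; then 1 ∈ X but 1 ∉ (X ∩ S) ∖ (S ∩ B).

(⊇) Let x ∈ (X ∩ S) ∖ (S ∩ B). Then x ∈ X ∩ S and x ∉ B, from which x ∈ X.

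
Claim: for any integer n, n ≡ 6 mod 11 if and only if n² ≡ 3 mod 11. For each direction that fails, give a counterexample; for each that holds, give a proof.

[⇐] This fails: take n = 5. Then 5² = 25 ≡ 3 (mod 11), yet 5 ≡ 5 (mod 11), not 6.

[⇒] Suppose n ≡ 6 mod 11. Write n = 11j + 6. Then (11j + 6)² = 121j² + 132j + 36 = 11(11j² + 12j + 3) + 3, so n² ≡ 3 (mod 11).

Only the forward implication holds.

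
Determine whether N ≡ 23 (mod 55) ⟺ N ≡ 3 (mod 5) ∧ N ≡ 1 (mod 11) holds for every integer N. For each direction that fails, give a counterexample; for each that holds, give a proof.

[⇒] Suppose N ≡ 23 (mod 55); write N = 55j + 23. Since 5 ∣ 55, reducing mod 5 gives N ≡ 23 ≡ 3 (mod 5); since 11 ∣ 55, reducing mod 11 gives N ≡ 23 ≡ 1 (mod 11).

[⇐] Conversely, if N ≡ 3 (mod 5) and N ≡ 1 (mod 11), then by the Chinese remainder theorem N ≡ 23 (mod 55). This is exactly N ≡ 23 (mod 55).

Both directions hold; the statement is true.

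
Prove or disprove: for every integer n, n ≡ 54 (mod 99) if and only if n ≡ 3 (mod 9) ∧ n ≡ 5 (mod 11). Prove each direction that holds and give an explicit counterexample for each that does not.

(→) This fails: n = 54 gives 54 ≡ 54 (mod 99) but 54 ≡ 0 (mod 9), so the conjunction on the right does not hold.

(←) This fails: n = 93 satisfies both congruences on the right (93 ≡ 3 mod 9 and 93 ≡ 5 mod 11) yet 93 ≡ 93 (mod 99), not 54.

Neither direction holds.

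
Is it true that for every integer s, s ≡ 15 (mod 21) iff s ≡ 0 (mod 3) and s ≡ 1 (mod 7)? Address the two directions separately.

The biconditional holds.

[⇒] Suppose s ≡ 15 (mod 21); write s = 21j + 15. Since 3 ∣ 21, reducing mod 3 gives s ≡ 15 ≡ 0 (mod 3); since 7 ∣ 21, reducing mod 7 gives s ≡ 15 ≡ 1 (mod 7).

[⇐] Conversely, if s ≡ 0 (mod 3) and s ≡ 1 (mod 7), then by the Chinese remainder theorem s ≡ 15 (mod 21). This is exactly s ≡ 15 (mod 21).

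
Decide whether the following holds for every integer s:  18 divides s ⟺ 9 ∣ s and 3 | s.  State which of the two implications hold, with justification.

(⇒) holds; (⇐) fails.

(←) This fails: take s = 9. Both 9 ∣ 9 and 3 ∣ 9, yet 9 is not a multiple of 18 (since 9 = 0·18 + 9), so 18 ∤ 9.

(→) If 18 ∣ s, write s = 18q. Since 18 = 2·9, s = 9·(2q), so 9 ∣ s; and since 18 = 6·3, s = 3·(6q), so 3 ∣ s.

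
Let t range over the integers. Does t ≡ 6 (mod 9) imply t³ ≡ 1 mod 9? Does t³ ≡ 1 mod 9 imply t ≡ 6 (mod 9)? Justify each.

(⇒) fails and (⇐) fails.

(⇒) This fails: take t = 6. Then 6 ≡ 6 (mod 9), but 6³ = 216 ≡ 0 (mod 9), not 1.

(⇐) This fails: take t = 1. Then 1³ = 1 ≡ 1 (mod 9), yet 1 ≡ 1 (mod 9), not 6.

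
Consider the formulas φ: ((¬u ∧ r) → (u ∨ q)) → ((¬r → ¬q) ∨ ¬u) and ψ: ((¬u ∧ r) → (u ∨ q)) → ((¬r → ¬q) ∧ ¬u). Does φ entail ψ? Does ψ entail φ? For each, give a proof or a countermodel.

(⇒) fails; (⇐) holds.

(⇒) This fails. Under r = F, q = T, u = F, the left side is true but the right side is false.

(⇐) Assume the antecedent. If r is true, the consequent reduces to true regardless of the other variables. If r is false, the antecedent forces (r = F, q = F, u = F), and the consequent holds there. Either way the consequent holds.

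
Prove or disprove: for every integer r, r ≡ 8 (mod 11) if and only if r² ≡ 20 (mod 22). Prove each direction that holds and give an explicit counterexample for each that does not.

Neither direction holds.

(⟹) This fails: take r = 19. Then 19 ≡ 8 (mod 11), but 19² = 361 ≡ 9 (mod 22), not 20.

(⟸) This fails: take r = 14. Then 14² = 196 ≡ 20 (mod 22), yet 14 ≡ 3 (mod 11), not 8.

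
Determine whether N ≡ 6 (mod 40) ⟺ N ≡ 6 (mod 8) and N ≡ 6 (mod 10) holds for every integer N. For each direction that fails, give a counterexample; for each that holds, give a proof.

Both directions hold; the statement is true.

[⇐] If N ≡ 6 (mod 8) and N ≡ 6 (mod 10), then by the Chinese remainder theorem N ≡ 6 (mod 40). This is exactly N ≡ 6 (mod 40).

[⇒] Suppose N ≡ 6 (mod 40); write N = 40j + 6. Since 8 ∣ 40, reducing mod 8 gives N ≡ 6 (mod 8); since 10 ∣ 40, reducing mod 10 gives N ≡ 6 (mod 10).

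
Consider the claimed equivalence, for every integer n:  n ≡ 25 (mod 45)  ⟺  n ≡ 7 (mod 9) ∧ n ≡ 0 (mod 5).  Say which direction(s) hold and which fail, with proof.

(⟸) If n ≡ 7 (mod 9) and n ≡ 0 (mod 5), then by the Chinese remainder theorem n ≡ 25 (mod 45). This is exactly n ≡ 25 (mod 45).

(⟹) Suppose n ≡ 25 (mod 45); write n = 45j + 25. Since 9 ∣ 45, reducing mod 9 gives n ≡ 25 ≡ 7 (mod 9); since 5 ∣ 45, reducing mod 5 gives n ≡ 25 ≡ 0 (mod 5).

Both directions hold; the statement is true.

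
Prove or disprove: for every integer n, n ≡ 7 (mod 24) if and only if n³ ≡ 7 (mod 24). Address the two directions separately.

(⇒) Suppose n ≡ 7 (mod 24). Write n = 24j + 7. Then (24j + 7)³ = 13824j³ + 12096j² + 3528j + 343 = 24(576j³ + 504j² + 147j + 14) + 7, so n³ ≡ 7 (mod 24).

(⇐) Conversely, suppose n³ ≡ 7 (mod 24). The only residue r in {0, …, 23} with r³ ≡ 7 (mod 24) is r = 7, so n ≡ 7 (mod 24).

Both directions hold; the statement is true.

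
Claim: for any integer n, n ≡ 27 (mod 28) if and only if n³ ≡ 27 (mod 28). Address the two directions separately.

[⇒] Suppose n ≡ 27 (mod 28). Write n = 28j + 27. Then (28j + 27)³ = 21952j³ + 63504j² + 61236j + 19683 = 28(784j³ + 2268j² + 2187j + 702) + 27, so n³ ≡ 27 (mod 28).

[⇐] This fails: take n = 3. Then 3³ = 27 ≡ 27 (mod 28), yet 3 ≡ 3 (mod 28), not 27.

Not equivalent: only (⇒) holds.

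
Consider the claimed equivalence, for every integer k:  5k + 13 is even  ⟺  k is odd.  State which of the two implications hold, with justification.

Equivalent; both directions hold.

(⇐) Suppose k is odd; write k = 2j + 1. Then 5k + 13 = 5·(2j + 1) + 13 = 2·5j + 18, which is even.

(⇒) Suppose 5k + 13 is even. Since 5 is odd, 5k and k have the same parity, so 5k + 13 ≡ k + 13 (mod 2). As 13 is odd, 5k + 13 is even exactly when k is odd. Thus k is odd.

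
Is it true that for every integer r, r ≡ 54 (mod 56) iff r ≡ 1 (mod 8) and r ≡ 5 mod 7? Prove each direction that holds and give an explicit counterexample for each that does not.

Forward direction. This fails: r = 54 gives 54 ≡ 54 (mod 56) but 54 ≡ 6 (mod 8), so the conjunction on the right does not hold.

Converse. This fails: r = 33 satisfies both congruences on the right (33 ≡ 1 mod 8 and 33 ≡ 5 mod 7) yet 33 ≡ 33 (mod 56), not 54.

Both directions fail.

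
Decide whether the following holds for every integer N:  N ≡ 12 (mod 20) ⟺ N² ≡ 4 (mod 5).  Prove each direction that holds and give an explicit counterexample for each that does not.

Only the forward implication holds.

(←) This fails: take N = 2. Then 2² = 4 ≡ 4 (mod 5), yet 2 ≡ 2 (mod 20), not 12.

(→) Suppose N ≡ 12 (mod 20). Then N² ≡ 12² = 144 (mod 20), and since 5 ∣ 20, also N² ≡ 4 (mod 5).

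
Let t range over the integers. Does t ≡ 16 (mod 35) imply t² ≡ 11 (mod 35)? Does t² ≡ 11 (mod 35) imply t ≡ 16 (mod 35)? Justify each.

(←) This fails: take t = 9. Then 9² = 81 ≡ 11 (mod 35), yet 9 ≡ 9 (mod 35), not 16.

(→) Suppose t ≡ 16 (mod 35). Write t = 35j + 16. Then (35j + 16)² = 1225j² + 1120j + 256 = 35(35j² + 32j + 7) + 11, so t² ≡ 11 (mod 35).

Not equivalent: only (⇒) holds.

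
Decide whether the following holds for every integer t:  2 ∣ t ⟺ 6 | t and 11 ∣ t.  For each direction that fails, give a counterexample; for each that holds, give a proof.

(⟹) This fails: take t = 2. Certainly 2 ∣ 2, but 6 ∤ 2.

(⟸) Suppose 6 ∣ t and 11 ∣ t. Any common multiple of 6 and 11 is a multiple of their lcm; here gcd(6, 11) = 1, so lcm(6, 11) = 6·11 = 66, so 66 ∣ t. Since 2 ∣ 66, it follows that 2 ∣ t.

Only the reverse direction holds.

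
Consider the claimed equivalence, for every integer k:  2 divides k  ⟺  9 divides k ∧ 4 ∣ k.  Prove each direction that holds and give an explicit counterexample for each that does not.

Only the reverse direction holds.

(⟹) This fails: take k = 2. Certainly 2 ∣ 2, but 9 ∤ 2.

(⟸) Suppose 9 ∣ k and 4 ∣ k. Any common multiple of 9 and 4 is a multiple of their lcm; here gcd(9, 4) = 1, so lcm(9, 4) = 9·4 = 36, so 36 ∣ k. Since 2 ∣ 36, it follows that 2 ∣ k.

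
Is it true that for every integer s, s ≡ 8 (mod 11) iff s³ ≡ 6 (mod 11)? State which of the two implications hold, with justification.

(⇒) Suppose s ≡ 8 (mod 11). Write s = 11j + 8. Then (11j + 8)³ = 1331j³ + 2904j² + 2112j + 512 = 11(121j³ + 264j² + 192j + 46) + 6, so s³ ≡ 6 (mod 11).

(⇐) For the converse, argue contrapositively. If s ≢ 8 (mod 11), then s is congruent to one of 0, 1, 2, 3, 4, 5, 6, 7, 9, 10 modulo 11, and these give s³ ≡ 0, 1, 8, 5, 9, 4, 7, 2, 3, 10 respectively — never 6.

Equivalent; both directions hold.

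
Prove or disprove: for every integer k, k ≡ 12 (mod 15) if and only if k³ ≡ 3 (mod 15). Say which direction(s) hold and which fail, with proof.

Both directions hold.

[⇐] Suppose k³ ≡ 3 (mod 15). The only residue r in {0, …, 14} with r³ ≡ 3 (mod 15) is r = 12, so k ≡ 12 (mod 15).

[⇒] Suppose k ≡ 12 (mod 15). Write k = 15j + 12. Then (15j + 12)³ = 3375j³ + 8100j² + 6480j + 1728 = 15(225j³ + 540j² + 432j + 115) + 3, so k³ ≡ 3 (mod 15).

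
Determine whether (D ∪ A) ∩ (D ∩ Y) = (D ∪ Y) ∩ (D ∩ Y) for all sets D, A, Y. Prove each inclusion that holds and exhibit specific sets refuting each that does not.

(⟸) Let x ∈ (D ∪ Y) ∩ (D ∩ Y). Then either x ∈ D ∩ Y and x ∉ A; or x ∈ D ∩ A ∩ Y. In each case x ∈ (D ∪ A) ∩ (D ∩ Y), so (D ∪ Y) ∩ (D ∩ Y) ⊆ (D ∪ A) ∩ (D ∩ Y).

(⟹) Let x ∈ (D ∪ A) ∩ (D ∩ Y). Then either x ∈ D ∩ Y and x ∉ A; or x ∈ D ∩ A ∩ Y. In each case x ∈ (D ∪ Y) ∩ (D ∩ Y), so (D ∪ A) ∩ (D ∩ Y) ⊆ (D ∪ Y) ∩ (D ∩ Y).

The two sets are equal.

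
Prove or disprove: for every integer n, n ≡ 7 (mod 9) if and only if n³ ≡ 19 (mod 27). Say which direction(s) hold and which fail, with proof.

Both directions hold; the statement is true.

(→) Suppose n ≡ 7 (mod 9). Working modulo 27, n ∈ {7, 16, 25}; for each such r, r³ ≡ 19 (mod 27).

(←) Conversely, the residues r modulo 27 with r³ ≡ 19 (mod 27) are exactly {7, 16, 25}, and each is ≡ 7 (mod 9).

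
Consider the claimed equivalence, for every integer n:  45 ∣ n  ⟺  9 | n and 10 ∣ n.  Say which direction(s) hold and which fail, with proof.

Only the reverse direction holds.

(←) Suppose 9 ∣ n and 10 ∣ n. Any common multiple of 9 and 10 is a multiple of their lcm; here gcd(9, 10) = 1, so lcm(9, 10) = 9·10 = 90, so 90 ∣ n. Since 45 ∣ 90, it follows that 45 ∣ n.

(→) This fails: take n = 45. Certainly 45 ∣ 45, but 10 ∤ 45.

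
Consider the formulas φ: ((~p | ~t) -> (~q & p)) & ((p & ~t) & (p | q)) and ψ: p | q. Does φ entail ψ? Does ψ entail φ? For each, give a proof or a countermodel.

(⟹) Assume the antecedent. If p is true, p | q reduces to true regardless of the other variables. If p is false, the antecedent cannot hold. Either way p | q holds.

(⟸) This fails. Under p = T, t = T, q = F, the left side is false but the right side is true.

The forward direction holds; the converse fails.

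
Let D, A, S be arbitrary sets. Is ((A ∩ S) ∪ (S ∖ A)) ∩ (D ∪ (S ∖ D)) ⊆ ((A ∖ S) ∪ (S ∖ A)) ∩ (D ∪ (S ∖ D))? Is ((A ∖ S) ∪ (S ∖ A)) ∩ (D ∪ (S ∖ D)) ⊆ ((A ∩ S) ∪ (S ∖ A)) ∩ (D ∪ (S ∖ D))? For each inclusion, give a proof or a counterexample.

Neither inclusion holds.

(⟹) This inclusion fails. Take D = ∅, A = {1}, S = {1}; then 1 ∈ ((A ∩ S) ∪ (S ∖ A)) ∩ (D ∪ (S ∖ D)) but 1 ∉ ((A ∖ S) ∪ (S ∖ A)) ∩ (D ∪ (S ∖ D)).

(⟸) This inclusion fails. Take D = {1}, A = {1}, S = ∅; then 1 ∈ ((A ∖ S) ∪ (S ∖ A)) ∩ (D ∪ (S ∖ D)) but 1 ∉ ((A ∩ S) ∪ (S ∖ A)) ∩ (D ∪ (S ∖ D)).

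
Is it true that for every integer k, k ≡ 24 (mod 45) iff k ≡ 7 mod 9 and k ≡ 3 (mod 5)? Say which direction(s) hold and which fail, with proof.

Neither implication holds.

(⟹) This fails: k = 24 gives 24 ≡ 24 (mod 45) but 24 ≡ 6 (mod 9), so the conjunction on the right does not hold.

(⟸) This fails: k = 43 satisfies both congruences on the right (43 ≡ 7 mod 9 and 43 ≡ 3 mod 5) yet 43 ≡ 43 (mod 45), not 24.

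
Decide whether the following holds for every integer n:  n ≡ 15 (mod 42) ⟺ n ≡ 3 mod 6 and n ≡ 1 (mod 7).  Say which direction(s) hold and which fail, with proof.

Equivalent; both directions hold.

Converse. If n ≡ 3 (mod 6) and n ≡ 1 (mod 7), then by the Chinese remainder theorem n ≡ 15 (mod 42). This is exactly n ≡ 15 (mod 42).

Forward direction. Suppose n ≡ 15 (mod 42); write n = 42j + 15. Since 6 ∣ 42, reducing mod 6 gives n ≡ 15 ≡ 3 (mod 6); since 7 ∣ 42, reducing mod 7 gives n ≡ 15 ≡ 1 (mod 7).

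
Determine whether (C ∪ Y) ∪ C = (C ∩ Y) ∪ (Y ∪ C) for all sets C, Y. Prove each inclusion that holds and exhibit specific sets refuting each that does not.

(⟹) Let x ∈ (C ∪ Y) ∪ C. Then either x ∈ C and x ∉ Y; or x ∈ Y and x ∉ C; or x ∈ C ∩ Y. In each case x ∈ (C ∩ Y) ∪ (Y ∪ C), so (C ∪ Y) ∪ C ⊆ (C ∩ Y) ∪ (Y ∪ C).

(⟸) Let x ∈ (C ∩ Y) ∪ (Y ∪ C). Then either x ∈ C and x ∉ Y; or x ∈ Y and x ∉ C; or x ∈ C ∩ Y. In each case x ∈ (C ∪ Y) ∪ C, so (C ∩ Y) ∪ (Y ∪ C) ⊆ (C ∪ Y) ∪ C.

Both inclusions hold; the sets are equal.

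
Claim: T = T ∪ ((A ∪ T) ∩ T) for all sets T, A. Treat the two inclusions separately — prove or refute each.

Forward inclusion. Let x ∈ T. Then either x ∈ T and x ∉ A; or x ∈ T ∩ A. In each case x ∈ T ∪ ((A ∪ T) ∩ T), so T ⊆ T ∪ ((A ∪ T) ∩ T).

Reverse inclusion. Let x ∈ T ∪ ((A ∪ T) ∩ T). Then either x ∈ T and x ∉ A; or x ∈ T ∩ A. In each case x ∈ T, so T ∪ ((A ∪ T) ∩ T) ⊆ T.

Both inclusions hold.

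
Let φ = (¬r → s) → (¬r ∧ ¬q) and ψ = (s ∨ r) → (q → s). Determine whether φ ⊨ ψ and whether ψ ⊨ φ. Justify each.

(→) Assume the antecedent. If s is true, (s ∨ r) → (q → s) reduces to true regardless of the other variables. If s is false, the antecedent forces (s = F, q = F, r = F) or (s = F, q = T, r = F), and (s ∨ r) → (q → s) holds there. Either way (s ∨ r) → (q → s) holds.

(←) This fails. Under s = T, q = T, r = F, the left side is false but the right side is true.

Only the forward implication holds.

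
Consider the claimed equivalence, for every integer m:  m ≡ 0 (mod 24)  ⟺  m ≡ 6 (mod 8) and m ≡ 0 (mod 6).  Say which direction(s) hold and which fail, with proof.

(⟹) This fails: m = 0 gives 0 ≡ 0 (mod 24) but 0 ≡ 0 (mod 8), so the conjunction on the right does not hold.

(⟸) This fails: m = 6 satisfies both congruences on the right (6 ≡ 6 mod 8 and 6 ≡ 0 mod 6) yet 6 ≡ 6 (mod 24), not 0.

Neither direction holds.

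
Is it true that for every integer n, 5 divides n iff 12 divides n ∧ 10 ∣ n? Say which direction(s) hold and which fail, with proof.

Forward direction. This fails: take n = 5. Certainly 5 ∣ 5, but 12 ∤ 5.

Converse. Suppose 12 ∣ n and 10 ∣ n. Any common multiple of 12 and 10 is a multiple of their lcm; here lcm(12, 10) = 12·10/gcd(12, 10) = 120/2 = 60, so 60 ∣ n. Since 5 ∣ 60, it follows that 5 ∣ n.

(⇒) fails; (⇐) holds.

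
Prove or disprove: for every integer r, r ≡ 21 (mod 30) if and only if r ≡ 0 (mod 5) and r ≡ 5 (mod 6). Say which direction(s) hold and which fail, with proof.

Neither implication holds.

(⟹) This fails: r = 21 gives 21 ≡ 21 (mod 30) but 21 ≡ 1 (mod 5), so the conjunction on the right does not hold.

(⟸) This fails: r = 5 satisfies both congruences on the right (5 ≡ 0 mod 5 and 5 ≡ 5 mod 6) yet 5 ≡ 5 (mod 30), not 21.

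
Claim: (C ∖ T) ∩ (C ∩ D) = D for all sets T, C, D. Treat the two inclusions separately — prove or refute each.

Only the forward inclusion holds.

(⟹) Let x ∈ (C ∖ T) ∩ (C ∩ D). Then x ∈ C ∩ D and x ∉ T, from which x ∈ D.

(⟸) This inclusion fails. Take T = ∅, C = ∅, D = {1}; then 1 ∈ D but 1 ∉ (C ∖ T) ∩ (C ∩ D).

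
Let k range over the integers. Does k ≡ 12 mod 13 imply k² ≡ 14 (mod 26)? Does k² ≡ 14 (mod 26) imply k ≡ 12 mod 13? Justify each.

(→) This fails: take k = 25. Then 25 ≡ 12 (mod 13), but 25² = 625 ≡ 1 (mod 26), not 14.

(←) This fails: take k = 14. Then 14² = 196 ≡ 14 (mod 26), yet 14 ≡ 1 (mod 13), not 12.

Both directions fail.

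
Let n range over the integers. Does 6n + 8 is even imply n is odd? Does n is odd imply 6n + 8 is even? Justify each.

Only the reverse direction holds.

(←) Suppose n is odd. Since 6 is even, 6n is even for every n, so 6n + 8 has the same parity as 8, which is even. Hence 6n + 8 is even.

(→) This fails: take n = 6. Then 6n + 8 = 44, which is even, yet n = 6 is even, not odd.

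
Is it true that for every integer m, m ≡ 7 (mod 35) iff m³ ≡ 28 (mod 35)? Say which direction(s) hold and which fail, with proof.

Equivalent; both directions hold.

[⇐] Suppose m³ ≡ 28 (mod 35). The only residue r in {0, …, 34} with r³ ≡ 28 (mod 35) is r = 7, so m ≡ 7 (mod 35).

[⇒] Suppose m ≡ 7 (mod 35). Write m = 35j + 7. Then (35j + 7)³ = 42875j³ + 25725j² + 5145j + 343 = 35(1225j³ + 735j² + 147j + 9) + 28, so m³ ≡ 28 (mod 35).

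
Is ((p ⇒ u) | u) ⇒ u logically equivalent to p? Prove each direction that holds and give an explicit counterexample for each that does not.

[⇒] This fails. Under u = T, p = F, the left side is true but the right side is false.

[⇐] Assume the antecedent. If u is true, ((p ⇒ u) | u) ⇒ u reduces to true regardless of the other variables. If u is false, the antecedent forces (u = F, p = T), and ((p ⇒ u) | u) ⇒ u holds there. Either way ((p ⇒ u) | u) ⇒ u holds.

Only the converse holds.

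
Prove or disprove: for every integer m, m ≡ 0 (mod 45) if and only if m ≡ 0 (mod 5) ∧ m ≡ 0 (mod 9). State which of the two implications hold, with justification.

Equivalent; both directions hold.

(⇒) Suppose m ≡ 0 (mod 45); write m = 45j + 0. Since 5 ∣ 45, reducing mod 5 gives m ≡ 0 (mod 5); since 9 ∣ 45, reducing mod 9 gives m ≡ 0 (mod 9).

(⇐) Conversely, if m ≡ 0 (mod 5) and m ≡ 0 (mod 9), then by the Chinese remainder theorem m ≡ 0 (mod 45). This is exactly m ≡ 0 (mod 45).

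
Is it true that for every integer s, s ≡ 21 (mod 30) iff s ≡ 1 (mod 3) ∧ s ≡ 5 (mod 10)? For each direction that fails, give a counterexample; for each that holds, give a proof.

Forward direction. This fails: s = 21 gives 21 ≡ 21 (mod 30) but 21 ≡ 0 (mod 3), so the conjunction on the right does not hold.

Converse. This fails: s = 25 satisfies both congruences on the right (25 ≡ 1 mod 3 and 25 ≡ 5 mod 10) yet 25 ≡ 25 (mod 30), not 21.

Both directions fail.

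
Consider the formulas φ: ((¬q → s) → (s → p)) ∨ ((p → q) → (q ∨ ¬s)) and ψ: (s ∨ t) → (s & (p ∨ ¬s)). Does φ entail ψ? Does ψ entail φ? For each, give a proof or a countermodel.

Only the converse holds.

(⟹) This fails. Under s = F, t = T, q = F, p = F, the left side is true but the right side is false.

(⟸) Assume the antecedent. If p is true, the consequent reduces to true regardless of the other variables. If p is false, the antecedent forces (s = F, t = F, q = F, p = F) or (s = F, t = F, q = T, p = F), and the consequent holds there. Either way the consequent holds.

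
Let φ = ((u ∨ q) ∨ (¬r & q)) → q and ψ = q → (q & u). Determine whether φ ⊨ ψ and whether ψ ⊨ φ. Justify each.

(⇒) This fails. Under q = T, u = F, r = F, the left side is true but the right side is false.

(⇐) This fails. Under q = F, u = T, r = F, the left side is false but the right side is true.

Both directions fail.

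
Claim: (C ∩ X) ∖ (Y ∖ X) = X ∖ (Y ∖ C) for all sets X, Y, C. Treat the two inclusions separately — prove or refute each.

(⟹) Let x ∈ (C ∩ X) ∖ (Y ∖ X). Then either x ∈ X ∩ C and x ∉ Y; or x ∈ X ∩ Y ∩ C. In each case x ∈ X ∖ (Y ∖ C), so (C ∩ X) ∖ (Y ∖ X) ⊆ X ∖ (Y ∖ C).

(⟸) This inclusion fails. Take X = {1}, Y = ∅, C = ∅; then 1 ∈ X ∖ (Y ∖ C) but 1 ∉ (C ∩ X) ∖ (Y ∖ X).

Only the forward inclusion holds.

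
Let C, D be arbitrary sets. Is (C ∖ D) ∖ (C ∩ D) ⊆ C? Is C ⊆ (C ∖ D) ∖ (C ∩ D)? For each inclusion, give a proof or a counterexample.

(⊆) Let x ∈ (C ∖ D) ∖ (C ∩ D). Then x ∈ C and x ∉ D, from which x ∈ C.

(⊇) This inclusion fails. Take C = {1}, D = {1}; then 1 ∈ C but 1 ∉ (C ∖ D) ∖ (C ∩ D).

The sets are not equal: only the forward inclusion holds.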